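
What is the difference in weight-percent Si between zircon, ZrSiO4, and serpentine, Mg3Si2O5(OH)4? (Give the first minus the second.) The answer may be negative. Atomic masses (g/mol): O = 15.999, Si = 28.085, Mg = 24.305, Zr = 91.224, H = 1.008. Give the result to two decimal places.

-4.95 percentage points

First mineral: 28.085 g Si in 183.305 g formula = 15.32 wt% Si.
Second mineral: 56.170 g Si in 277.108 g formula = 20.27 wt% Si.
15.32% − 20.27% gives a difference of -4.95 percentage points.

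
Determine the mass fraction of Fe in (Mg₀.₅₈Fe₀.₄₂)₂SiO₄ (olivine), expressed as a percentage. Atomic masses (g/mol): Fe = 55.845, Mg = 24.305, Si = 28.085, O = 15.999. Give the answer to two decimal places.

M((Mg₀.₅₈Fe₀.₄₂)₂SiO₄) = 167.185 g/mol.
Fe contributes 0.84 × 55.845 = 46.910 g per mole.
46.910/167.185 = 0.2806 → 28.06%.

28.06 weight percent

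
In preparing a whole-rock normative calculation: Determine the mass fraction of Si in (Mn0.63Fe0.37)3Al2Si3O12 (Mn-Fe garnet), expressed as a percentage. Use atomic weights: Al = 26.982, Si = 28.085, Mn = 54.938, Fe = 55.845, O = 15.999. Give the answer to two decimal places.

Formula mass = 1.89·54.938 + 1.11·55.845 + 2·26.982 + 3·28.085 + 12·15.999 = 496.028 g/mol, of which 84.255 g is Si.
So Si makes up 84.255/496.028 = 0.1699 of the mass, i.e. 16.99%.

16.99 wt%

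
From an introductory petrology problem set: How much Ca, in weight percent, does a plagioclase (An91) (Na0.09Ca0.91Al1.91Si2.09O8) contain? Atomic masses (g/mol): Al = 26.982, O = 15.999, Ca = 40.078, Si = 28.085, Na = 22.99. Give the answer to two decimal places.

13.18 weight percent

Molar mass of Na0.09Ca0.91Al1.91Si2.09O8: 0.09*22.99 + 0.91*40.078 + 1.91*26.982 + 2.09*28.085 + 8*15.999 = 276.765 g/mol.
Mass of Ca per formula unit: 0.91 × 40.078 = 36.471 g.
Weight fraction Ca = 36.471 / 276.765 = 0.1318.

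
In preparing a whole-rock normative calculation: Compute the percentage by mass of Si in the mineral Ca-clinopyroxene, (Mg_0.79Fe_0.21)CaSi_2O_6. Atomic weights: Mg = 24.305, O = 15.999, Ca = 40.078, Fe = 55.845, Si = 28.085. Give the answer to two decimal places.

Formula mass = 0.79*24.305 + 0.21*55.845 + 1*40.078 + 2*28.085 + 6*15.999 = 223.170 g/mol, of which 56.170 g is Si.
So Si makes up 56.170/223.170 = 0.2517 of the mass, i.e. 25.17%.

25.17 weight percent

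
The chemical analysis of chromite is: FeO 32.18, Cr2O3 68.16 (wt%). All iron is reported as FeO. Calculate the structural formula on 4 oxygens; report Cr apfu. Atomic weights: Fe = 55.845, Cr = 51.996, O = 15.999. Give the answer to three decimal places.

2.001 Cr apfu

32.18 wt% FeO ÷ 71.844 g/mol = 0.44791 mol, giving 0.44791 Fe and 0.44791 O.
68.16 wt% Cr2O3 ÷ 151.989 g/mol = 0.44845 mol, giving 0.89690 Cr and 1.34535 O.
Oxygen sums to 1.79326; scaling by 4/1.79326 = 2.23057 puts the formula on 4 O.
Cr: 0.89690 × 2.23057 = 2.001 atoms per formula unit.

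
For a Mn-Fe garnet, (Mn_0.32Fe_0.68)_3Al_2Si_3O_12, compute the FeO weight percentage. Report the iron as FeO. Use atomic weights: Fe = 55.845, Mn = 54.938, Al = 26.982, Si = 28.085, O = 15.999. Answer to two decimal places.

29.50 wt%

M((Mn_0.32Fe_0.68)_3Al_2Si_3O_12) = 496.871 g/mol; M(FeO) = 71.844 g/mol.
Moles FeO per formula unit = 2.04 Fe ÷ 1 = 2.0400.
FeO fraction = (2.0400 × 71.844) / 496.871 = 146.562/496.871 = 0.2950.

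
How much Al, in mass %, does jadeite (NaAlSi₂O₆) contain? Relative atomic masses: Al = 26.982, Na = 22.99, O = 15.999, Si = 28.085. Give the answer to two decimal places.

13.35 mass %

Formula mass = 1×22.99 + 1×26.982 + 2×28.085 + 6×15.999 = 202.136 g/mol, of which 26.982 g is Al.
So Al makes up 26.982/202.136 = 0.1335 of the mass, i.e. 13.35%.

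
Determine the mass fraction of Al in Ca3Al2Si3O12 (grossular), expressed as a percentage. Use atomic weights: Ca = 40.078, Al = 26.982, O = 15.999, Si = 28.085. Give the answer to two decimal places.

11.98 mass %

Molar mass of Ca3Al2Si3O12: 3*40.078 + 2*26.982 + 3*28.085 + 12*15.999 = 450.441 g/mol.
Mass of Al per formula unit: 2 × 26.982 = 53.964 g.
Weight fraction Al = 53.964 / 450.441 = 0.1198.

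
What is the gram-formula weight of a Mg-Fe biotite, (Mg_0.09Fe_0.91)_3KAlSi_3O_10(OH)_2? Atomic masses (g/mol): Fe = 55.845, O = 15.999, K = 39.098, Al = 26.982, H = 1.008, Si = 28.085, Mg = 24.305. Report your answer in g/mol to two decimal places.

503.36 g/mol

M = 0.27×24.305 + 2.73×55.845 + 1×39.098 + 1×26.982 + 3×28.085 + 12×15.999 + 2×1.008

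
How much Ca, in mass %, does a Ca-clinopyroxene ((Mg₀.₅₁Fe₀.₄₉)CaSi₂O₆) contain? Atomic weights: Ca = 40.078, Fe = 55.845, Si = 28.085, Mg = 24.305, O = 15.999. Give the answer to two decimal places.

17.27 mass %

Formula mass = 0.51·24.305 + 0.49·55.845 + 1·40.078 + 2·28.085 + 6·15.999 = 232.002 g/mol, of which 40.078 g is Ca.
So Ca makes up 40.078/232.002 = 0.1727 of the mass, i.e. 17.27%.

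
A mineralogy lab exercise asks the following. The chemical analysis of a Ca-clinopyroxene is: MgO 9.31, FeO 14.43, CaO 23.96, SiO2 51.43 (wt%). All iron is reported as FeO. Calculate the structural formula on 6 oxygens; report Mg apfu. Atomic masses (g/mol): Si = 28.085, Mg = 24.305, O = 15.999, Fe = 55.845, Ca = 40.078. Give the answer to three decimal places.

0.539 Mg apfu

9.31 wt% MgO ÷ 40.304 g/mol = 0.23099 mol, giving 0.23099 Mg and 0.23099 O.
14.43 wt% FeO ÷ 71.844 g/mol = 0.20085 mol, giving 0.20085 Fe and 0.20085 O.
23.96 wt% CaO ÷ 56.077 g/mol = 0.42727 mol, giving 0.42727 Ca and 0.42727 O.
51.43 wt% SiO2 ÷ 60.083 g/mol = 0.85598 mol, giving 0.85598 Si and 1.71196 O.
Oxygen sums to 2.57107; scaling by 6/2.57107 = 2.33366 puts the formula on 6 O.
Mg: 0.23099 × 2.33366 = 0.539 atoms per formula unit.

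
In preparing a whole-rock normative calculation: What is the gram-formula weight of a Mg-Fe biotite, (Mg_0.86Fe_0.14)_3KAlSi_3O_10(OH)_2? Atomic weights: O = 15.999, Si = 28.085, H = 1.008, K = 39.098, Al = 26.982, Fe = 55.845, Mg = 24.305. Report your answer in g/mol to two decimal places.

430.50 g/mol

Mg: 2.58 × 24.305 = 62.7069
Fe: 0.42 × 55.845 = 23.4549
K: 1 × 39.098 = 39.0980
Al: 1 × 26.982 = 26.9820
Si: 3 × 28.085 = 84.2550
O: 12 × 15.999 = 191.9880
H: 2 × 1.008 = 2.0160
Summing the contributions gives the formula mass.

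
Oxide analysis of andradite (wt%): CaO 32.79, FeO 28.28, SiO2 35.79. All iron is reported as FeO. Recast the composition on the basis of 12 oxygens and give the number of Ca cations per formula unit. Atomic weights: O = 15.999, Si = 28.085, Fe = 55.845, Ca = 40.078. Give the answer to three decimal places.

32.79 wt% CaO ÷ 56.077 g/mol = 0.58473 mol, giving 0.58473 Ca and 0.58473 O.
28.28 wt% FeO ÷ 71.844 g/mol = 0.39363 mol, giving 0.39363 Fe and 0.39363 O.
35.79 wt% SiO2 ÷ 60.083 g/mol = 0.59568 mol, giving 0.59568 Si and 1.19136 O.
Oxygen sums to 2.16972; scaling by 12/2.16972 = 5.53067 puts the formula on 12 O.
Ca: 0.58473 × 5.53067 = 3.234 atoms per formula unit.

3.234 Ca apfu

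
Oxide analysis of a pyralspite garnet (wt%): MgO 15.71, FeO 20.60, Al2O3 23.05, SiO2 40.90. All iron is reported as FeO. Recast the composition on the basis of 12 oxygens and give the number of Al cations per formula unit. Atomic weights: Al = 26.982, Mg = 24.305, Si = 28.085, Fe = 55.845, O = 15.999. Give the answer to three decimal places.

MgO (M=40.304): mol = 0.38979; Mg = 0.38979, O = 0.38979.
FeO (M=71.844): mol = 0.28673; Fe = 0.28673, O = 0.28673.
Al2O3 (M=101.961): mol = 0.22607; Al = 0.45214, O = 0.67821.
SiO2 (M=60.083): mol = 0.68072; Si = 0.68072, O = 1.36144.
ΣO = 2.71617; factor = 12/ΣO = 4.41799.
Al apfu = 0.45214 × 4.41799 = 1.998.

1.998 Al apfu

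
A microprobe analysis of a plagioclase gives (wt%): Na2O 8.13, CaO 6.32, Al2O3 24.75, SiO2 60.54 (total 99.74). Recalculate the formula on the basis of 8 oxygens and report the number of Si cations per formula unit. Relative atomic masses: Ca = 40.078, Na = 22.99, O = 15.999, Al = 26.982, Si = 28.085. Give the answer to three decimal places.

2.698 Si apfu

Na2O: 8.13/61.979 = 0.13117 mol → 0.26234 mol Na, 0.13117 mol O.
CaO: 6.32/56.077 = 0.11270 mol → 0.11270 mol Ca, 0.11270 mol O.
Al2O3: 24.75/101.961 = 0.24274 mol → 0.48548 mol Al, 0.72822 mol O.
SiO2: 60.54/60.083 = 1.00761 mol → 1.00761 mol Si, 2.01522 mol O.
Total oxygen = 2.98731 mol. Normalization factor = 8/2.98731 = 2.67799.
Si per 8 O = 1.00761 × 2.67799 = 2.698.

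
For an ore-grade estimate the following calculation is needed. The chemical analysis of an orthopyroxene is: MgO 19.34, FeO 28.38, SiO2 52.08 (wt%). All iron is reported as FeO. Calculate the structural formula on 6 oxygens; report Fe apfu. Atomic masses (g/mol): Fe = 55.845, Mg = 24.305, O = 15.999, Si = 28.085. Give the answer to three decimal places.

MgO: 19.34/40.304 = 0.47985 mol → 0.47985 mol Mg, 0.47985 mol O.
FeO: 28.38/71.844 = 0.39502 mol → 0.39502 mol Fe, 0.39502 mol O.
SiO2: 52.08/60.083 = 0.86680 mol → 0.86680 mol Si, 1.73360 mol O.
Total oxygen = 2.60847 mol. Normalization factor = 6/2.60847 = 2.30020.
Fe per 6 O = 0.39502 × 2.30020 = 0.909.

0.909 Fe apfu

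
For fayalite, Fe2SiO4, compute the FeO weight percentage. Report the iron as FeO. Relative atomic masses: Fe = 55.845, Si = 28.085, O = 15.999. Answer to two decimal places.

70.51 wt%

M(Fe2SiO4) = 203.771 g/mol; M(FeO) = 71.844 g/mol.
Moles FeO per formula unit = 2 Fe ÷ 1 = 2.0000.
FeO fraction = (2.0000 × 71.844) / 203.771 = 143.688/203.771 = 0.7051.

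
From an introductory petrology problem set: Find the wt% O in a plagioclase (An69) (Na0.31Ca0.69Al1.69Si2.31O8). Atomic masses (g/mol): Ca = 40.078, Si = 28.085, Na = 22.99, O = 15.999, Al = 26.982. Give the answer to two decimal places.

M(Na0.31Ca0.69Al1.69Si2.31O8) = 273.249 g/mol.
O contributes 8 × 15.999 = 127.992 g per mole.
127.992/273.249 = 0.4684 → 46.84%.

46.84 weight percent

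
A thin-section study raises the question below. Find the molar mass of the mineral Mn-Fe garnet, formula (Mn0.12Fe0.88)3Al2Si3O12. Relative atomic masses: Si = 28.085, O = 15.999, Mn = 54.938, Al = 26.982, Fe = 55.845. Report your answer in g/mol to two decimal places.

497.42 g/mol

Mn: 0.36 × 54.938 = 19.7777
Fe: 2.64 × 55.845 = 147.4308
Al: 2 × 26.982 = 53.9640
Si: 3 × 28.085 = 84.2550
O: 12 × 15.999 = 191.9880
Summing the contributions gives the formula mass.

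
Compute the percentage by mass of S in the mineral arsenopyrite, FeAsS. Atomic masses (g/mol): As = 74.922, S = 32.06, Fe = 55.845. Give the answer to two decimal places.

19.69 wt%

Molar mass of FeAsS: 1*55.845 + 1*74.922 + 1*32.06 = 162.827 g/mol.
Mass of S per formula unit: 1 × 32.06 = 32.060 g.
Weight fraction S = 32.060 / 162.827 = 0.1969.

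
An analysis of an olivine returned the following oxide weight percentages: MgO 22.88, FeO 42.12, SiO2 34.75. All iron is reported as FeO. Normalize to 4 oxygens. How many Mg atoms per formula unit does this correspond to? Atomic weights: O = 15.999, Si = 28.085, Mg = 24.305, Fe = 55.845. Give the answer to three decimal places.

22.88 wt% MgO ÷ 40.304 g/mol = 0.56769 mol, giving 0.56769 Mg and 0.56769 O.
42.12 wt% FeO ÷ 71.844 g/mol = 0.58627 mol, giving 0.58627 Fe and 0.58627 O.
34.75 wt% SiO2 ÷ 60.083 g/mol = 0.57837 mol, giving 0.57837 Si and 1.15674 O.
Oxygen sums to 2.31070; scaling by 4/2.31070 = 1.73108 puts the formula on 4 O.
Mg: 0.56769 × 1.73108 = 0.983 atoms per formula unit.

0.983 Mg apfu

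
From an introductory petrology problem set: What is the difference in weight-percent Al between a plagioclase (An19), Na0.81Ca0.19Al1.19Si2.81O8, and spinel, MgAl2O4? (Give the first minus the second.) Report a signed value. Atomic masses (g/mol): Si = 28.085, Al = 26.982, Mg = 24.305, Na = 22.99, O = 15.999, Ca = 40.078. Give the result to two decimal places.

Al in Na0.81Ca0.19Al1.19Si2.81O8: molar mass 265.256 g/mol; 1.19×26.982 = 32.109 g → 12.10 wt%.
Al in MgAl2O4: molar mass 142.265 g/mol; 2×26.982 = 53.964 g → 37.93 wt%.
Difference = 12.10 − 37.93 = -25.83 percentage points.

-25.83 percentage points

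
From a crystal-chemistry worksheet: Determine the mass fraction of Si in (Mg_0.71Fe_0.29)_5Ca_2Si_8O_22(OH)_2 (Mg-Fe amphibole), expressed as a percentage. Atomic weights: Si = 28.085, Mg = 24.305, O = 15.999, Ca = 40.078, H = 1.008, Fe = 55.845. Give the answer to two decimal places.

Molar mass of (Mg_0.71Fe_0.29)_5Ca_2Si_8O_22(OH)_2: 3.55·24.305 + 1.45·55.845 + 2·40.078 + 8·28.085 + 24·15.999 + 2·1.008 = 858.086 g/mol.
Mass of Si per formula unit: 8 × 28.085 = 224.680 g.
Weight fraction Si = 224.680 / 858.086 = 0.2618.

26.18 weight percent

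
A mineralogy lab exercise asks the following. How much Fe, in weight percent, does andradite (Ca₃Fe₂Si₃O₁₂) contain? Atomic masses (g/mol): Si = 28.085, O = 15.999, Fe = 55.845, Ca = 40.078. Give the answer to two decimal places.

21.98 weight percent

Formula mass = 3*40.078 + 2*55.845 + 3*28.085 + 12*15.999 = 508.167 g/mol, of which 111.690 g is Fe.
So Fe makes up 111.690/508.167 = 0.2198 of the mass, i.e. 21.98%.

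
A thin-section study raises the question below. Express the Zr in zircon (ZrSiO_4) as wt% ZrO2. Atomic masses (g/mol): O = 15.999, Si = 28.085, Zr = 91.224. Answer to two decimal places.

67.22 wt%

Formula mass = 183.305 g/mol.
1 Zr → 1.0000 mol ZrO2 per formula unit; M(ZrO2) = 123.222, so ZrO2 mass = 123.222 g.
123.222/183.305 × 100 = 67.22 wt%.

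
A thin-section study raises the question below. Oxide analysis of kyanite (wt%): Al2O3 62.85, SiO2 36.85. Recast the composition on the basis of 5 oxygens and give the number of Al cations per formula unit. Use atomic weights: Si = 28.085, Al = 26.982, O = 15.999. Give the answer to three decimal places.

62.85 wt% Al2O3 ÷ 101.961 g/mol = 0.61641 mol, giving 1.23282 Al and 1.84923 O.
36.85 wt% SiO2 ÷ 60.083 g/mol = 0.61332 mol, giving 0.61332 Si and 1.22664 O.
Oxygen sums to 3.07587; scaling by 5/3.07587 = 1.62556 puts the formula on 5 O.
Al: 1.23282 × 1.62556 = 2.004 atoms per formula unit.

2.004 Al apfu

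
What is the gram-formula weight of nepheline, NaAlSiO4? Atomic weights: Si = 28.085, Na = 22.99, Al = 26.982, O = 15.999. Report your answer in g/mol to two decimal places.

142.05 g/mol

The formula mass is the sum 1×22.99 + 1×26.982 + 1×28.085 + 4×15.999.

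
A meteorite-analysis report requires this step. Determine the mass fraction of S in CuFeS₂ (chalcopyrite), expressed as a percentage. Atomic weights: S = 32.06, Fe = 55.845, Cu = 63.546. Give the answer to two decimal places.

34.94 wt%

Formula mass = 1·63.546 + 1·55.845 + 2·32.06 = 183.511 g/mol, of which 64.120 g is S.
So S makes up 64.120/183.511 = 0.3494 of the mass, i.e. 34.94%.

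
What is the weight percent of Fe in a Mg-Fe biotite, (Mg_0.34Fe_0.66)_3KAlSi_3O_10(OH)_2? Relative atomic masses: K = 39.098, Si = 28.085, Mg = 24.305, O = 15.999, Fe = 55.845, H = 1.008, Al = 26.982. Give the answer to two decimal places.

23.05 weight percent

Formula mass = 1.02·24.305 + 1.98·55.845 + 1·39.098 + 1·26.982 + 3·28.085 + 12·15.999 + 2·1.008 = 479.703 g/mol, of which 110.573 g is Fe.
So Fe makes up 110.573/479.703 = 0.2305 of the mass, i.e. 23.05%.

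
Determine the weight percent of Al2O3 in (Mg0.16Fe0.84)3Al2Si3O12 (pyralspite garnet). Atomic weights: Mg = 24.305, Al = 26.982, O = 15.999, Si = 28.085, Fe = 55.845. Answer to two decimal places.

Molar mass of (Mg0.16Fe0.84)3Al2Si3O12 = 0.48·24.305 + 2.52·55.845 + 2·26.982 + 3·28.085 + 12·15.999 = 482.603 g/mol.
Each formula unit contains 2 Al, equivalent to 2/2 = 1.0000 mol Al2O3.
M(Al2O3) = 2×26.982 + 3×15.999 = 101.961 g/mol.
Mass of Al2O3 per formula unit = 1.0000 × 101.961 = 101.961 g.
Al2O3 wt% = 101.961 / 482.603 × 100 = 21.13%.

21.13 wt%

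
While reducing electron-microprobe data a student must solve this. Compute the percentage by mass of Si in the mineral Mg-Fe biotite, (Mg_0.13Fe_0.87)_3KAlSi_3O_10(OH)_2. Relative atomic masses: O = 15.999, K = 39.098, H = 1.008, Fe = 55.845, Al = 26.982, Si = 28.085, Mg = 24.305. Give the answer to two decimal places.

Formula mass = 0.39*24.305 + 2.61*55.845 + 1*39.098 + 1*26.982 + 3*28.085 + 12*15.999 + 2*1.008 = 499.573 g/mol, of which 84.255 g is Si.
So Si makes up 84.255/499.573 = 0.1687 of the mass, i.e. 16.87%.

16.87 weight percent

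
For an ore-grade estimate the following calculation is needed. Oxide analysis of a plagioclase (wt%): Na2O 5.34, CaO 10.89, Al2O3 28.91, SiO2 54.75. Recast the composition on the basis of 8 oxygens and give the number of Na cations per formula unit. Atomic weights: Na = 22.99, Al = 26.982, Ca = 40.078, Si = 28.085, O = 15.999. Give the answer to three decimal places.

0.467 Na apfu

5.34 wt% Na2O ÷ 61.979 g/mol = 0.08616 mol, giving 0.17232 Na and 0.08616 O.
10.89 wt% CaO ÷ 56.077 g/mol = 0.19420 mol, giving 0.19420 Ca and 0.19420 O.
28.91 wt% Al2O3 ÷ 101.961 g/mol = 0.28354 mol, giving 0.56708 Al and 0.85062 O.
54.75 wt% SiO2 ÷ 60.083 g/mol = 0.91124 mol, giving 0.91124 Si and 1.82248 O.
Oxygen sums to 2.95346; scaling by 8/2.95346 = 2.70869 puts the formula on 8 O.
Na: 0.17232 × 2.70869 = 0.467 atoms per formula unit.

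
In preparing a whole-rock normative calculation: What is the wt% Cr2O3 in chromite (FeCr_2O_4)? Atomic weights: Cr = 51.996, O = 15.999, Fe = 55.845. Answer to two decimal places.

Molar mass of FeCr_2O_4 = 1*55.845 + 2*51.996 + 4*15.999 = 223.833 g/mol.
Each formula unit contains 2 Cr, equivalent to 2/2 = 1.0000 mol Cr2O3.
M(Cr2O3) = 2×51.996 + 3×15.999 = 151.989 g/mol.
Mass of Cr2O3 per formula unit = 1.0000 × 151.989 = 151.989 g.
Cr2O3 wt% = 151.989 / 223.833 × 100 = 67.90%.

67.90 wt%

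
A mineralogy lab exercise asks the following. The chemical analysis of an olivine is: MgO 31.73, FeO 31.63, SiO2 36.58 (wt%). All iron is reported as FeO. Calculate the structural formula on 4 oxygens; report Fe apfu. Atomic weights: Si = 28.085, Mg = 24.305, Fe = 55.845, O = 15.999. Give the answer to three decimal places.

0.720 Fe apfu

MgO: 31.73/40.304 = 0.78727 mol → 0.78727 mol Mg, 0.78727 mol O.
FeO: 31.63/71.844 = 0.44026 mol → 0.44026 mol Fe, 0.44026 mol O.
SiO2: 36.58/60.083 = 0.60882 mol → 0.60882 mol Si, 1.21764 mol O.
Total oxygen = 2.44517 mol. Normalization factor = 4/2.44517 = 1.63588.
Fe per 4 O = 0.44026 × 1.63588 = 0.720.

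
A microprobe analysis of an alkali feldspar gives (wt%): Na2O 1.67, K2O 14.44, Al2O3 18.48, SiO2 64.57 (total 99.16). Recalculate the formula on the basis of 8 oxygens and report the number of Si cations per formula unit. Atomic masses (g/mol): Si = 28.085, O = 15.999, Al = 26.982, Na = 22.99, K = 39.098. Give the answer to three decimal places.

2.992 Si apfu

Na2O (M=61.979): mol = 0.02694; Na = 0.05388, O = 0.02694.
K2O (M=94.195): mol = 0.15330; K = 0.30660, O = 0.15330.
Al2O3 (M=101.961): mol = 0.18125; Al = 0.36250, O = 0.54375.
SiO2 (M=60.083): mol = 1.07468; Si = 1.07468, O = 2.14936.
ΣO = 2.87335; factor = 8/ΣO = 2.78421.
Si apfu = 1.07468 × 2.78421 = 2.992.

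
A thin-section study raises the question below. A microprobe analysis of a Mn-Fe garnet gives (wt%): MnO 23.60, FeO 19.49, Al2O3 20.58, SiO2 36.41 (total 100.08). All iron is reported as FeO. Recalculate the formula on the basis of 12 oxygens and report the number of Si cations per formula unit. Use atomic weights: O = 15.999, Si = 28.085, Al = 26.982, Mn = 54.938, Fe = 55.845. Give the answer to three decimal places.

MnO (M=70.937): mol = 0.33269; Mn = 0.33269, O = 0.33269.
FeO (M=71.844): mol = 0.27128; Fe = 0.27128, O = 0.27128.
Al2O3 (M=101.961): mol = 0.20184; Al = 0.40368, O = 0.60552.
SiO2 (M=60.083): mol = 0.60600; Si = 0.60600, O = 1.21200.
ΣO = 2.42149; factor = 12/ΣO = 4.95563.
Si apfu = 0.60600 × 4.95563 = 3.003.

3.003 Si apfu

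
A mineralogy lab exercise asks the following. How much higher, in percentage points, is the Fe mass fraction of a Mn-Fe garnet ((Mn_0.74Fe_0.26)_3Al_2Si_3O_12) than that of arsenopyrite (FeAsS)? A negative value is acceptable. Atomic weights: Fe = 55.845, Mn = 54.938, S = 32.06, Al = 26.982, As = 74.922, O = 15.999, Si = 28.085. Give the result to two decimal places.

Fe in (Mn_0.74Fe_0.26)_3Al_2Si_3O_12: molar mass 495.728 g/mol; 0.78×55.845 = 43.559 g → 8.79 wt%.
Fe in FeAsS: molar mass 162.827 g/mol; 1×55.845 = 55.845 g → 34.30 wt%.
Difference = 8.79 − 34.30 = -25.51 percentage points.

-25.51 percentage points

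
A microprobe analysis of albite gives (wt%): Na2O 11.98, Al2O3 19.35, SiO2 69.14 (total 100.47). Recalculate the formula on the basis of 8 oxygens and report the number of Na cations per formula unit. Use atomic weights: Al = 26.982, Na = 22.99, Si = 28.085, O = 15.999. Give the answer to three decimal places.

Na2O: 11.98/61.979 = 0.19329 mol → 0.38658 mol Na, 0.19329 mol O.
Al2O3: 19.35/101.961 = 0.18978 mol → 0.37956 mol Al, 0.56934 mol O.
SiO2: 69.14/60.083 = 1.15074 mol → 1.15074 mol Si, 2.30148 mol O.
Total oxygen = 3.06411 mol. Normalization factor = 8/3.06411 = 2.61087.
Na per 8 O = 0.38658 × 2.61087 = 1.009.

1.009 Na apfu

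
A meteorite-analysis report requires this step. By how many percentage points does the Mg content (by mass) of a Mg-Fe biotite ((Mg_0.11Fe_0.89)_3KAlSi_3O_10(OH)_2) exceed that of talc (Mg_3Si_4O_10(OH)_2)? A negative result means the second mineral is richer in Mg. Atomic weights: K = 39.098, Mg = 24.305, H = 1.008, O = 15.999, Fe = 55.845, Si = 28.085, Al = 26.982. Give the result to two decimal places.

M((Mg_0.11Fe_0.89)_3KAlSi_3O_10(OH)_2) = 501.466 g/mol, so wt% Mg = 8.021/501.466 × 100 = 1.60%.
M(Mg_3Si_4O_10(OH)_2) = 379.259 g/mol, so wt% Mg = 72.915/379.259 × 100 = 19.23%.
1.60 − 19.23 = -17.63 pp.

-17.63 percentage points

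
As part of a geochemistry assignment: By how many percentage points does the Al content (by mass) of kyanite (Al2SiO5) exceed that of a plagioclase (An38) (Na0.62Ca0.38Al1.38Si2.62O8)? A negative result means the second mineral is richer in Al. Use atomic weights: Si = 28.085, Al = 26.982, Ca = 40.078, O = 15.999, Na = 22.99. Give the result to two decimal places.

M(Al2SiO5) = 162.044 g/mol, so wt% Al = 53.964/162.044 × 100 = 33.30%.
M(Na0.62Ca0.38Al1.38Si2.62O8) = 268.293 g/mol, so wt% Al = 37.235/268.293 × 100 = 13.88%.
33.30 − 13.88 = 19.42 pp.

19.42 percentage points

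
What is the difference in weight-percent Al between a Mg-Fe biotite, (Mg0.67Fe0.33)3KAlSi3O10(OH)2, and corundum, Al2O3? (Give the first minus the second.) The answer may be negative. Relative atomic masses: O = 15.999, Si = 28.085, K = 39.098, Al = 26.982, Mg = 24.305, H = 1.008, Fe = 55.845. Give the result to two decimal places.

-46.91 percentage points

First mineral: 26.982 g Al in 448.479 g formula = 6.02 wt% Al.
Second mineral: 53.964 g Al in 101.961 g formula = 52.93 wt% Al.
6.02% − 52.93% gives a difference of -46.91 percentage points.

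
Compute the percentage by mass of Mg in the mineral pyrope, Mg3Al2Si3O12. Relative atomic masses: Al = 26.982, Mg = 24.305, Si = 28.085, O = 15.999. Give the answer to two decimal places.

18.09 wt%

Formula mass = 3*24.305 + 2*26.982 + 3*28.085 + 12*15.999 = 403.122 g/mol, of which 72.915 g is Mg.
So Mg makes up 72.915/403.122 = 0.1809 of the mass, i.e. 18.09%.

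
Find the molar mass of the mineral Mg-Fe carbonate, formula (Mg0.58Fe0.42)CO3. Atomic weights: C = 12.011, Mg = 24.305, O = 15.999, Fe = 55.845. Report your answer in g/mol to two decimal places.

Mg: 0.58 × 24.305 = 14.0969
Fe: 0.42 × 55.845 = 23.4549
C: 1 × 12.011 = 12.0110
O: 3 × 15.999 = 47.9970
Summing the contributions gives the formula mass.

97.56 g/mol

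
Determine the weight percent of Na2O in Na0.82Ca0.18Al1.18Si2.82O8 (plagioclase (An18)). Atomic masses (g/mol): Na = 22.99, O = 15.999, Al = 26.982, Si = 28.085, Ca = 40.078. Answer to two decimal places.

9.59 wt%

Formula mass = 265.096 g/mol.
0.82 Na → 0.4100 mol Na2O per formula unit; M(Na2O) = 61.979, so Na2O mass = 25.411 g.
25.411/265.096 × 100 = 9.59 wt%.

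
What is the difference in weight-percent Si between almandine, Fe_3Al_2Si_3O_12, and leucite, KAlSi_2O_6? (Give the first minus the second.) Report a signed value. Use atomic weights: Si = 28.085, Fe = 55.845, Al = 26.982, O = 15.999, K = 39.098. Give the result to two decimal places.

-8.81 percentage points

Si in Fe_3Al_2Si_3O_12: molar mass 497.742 g/mol; 3×28.085 = 84.255 g → 16.93 wt%.
Si in KAlSi_2O_6: molar mass 218.244 g/mol; 2×28.085 = 56.170 g → 25.74 wt%.
Difference = 16.93 − 25.74 = -8.81 percentage points.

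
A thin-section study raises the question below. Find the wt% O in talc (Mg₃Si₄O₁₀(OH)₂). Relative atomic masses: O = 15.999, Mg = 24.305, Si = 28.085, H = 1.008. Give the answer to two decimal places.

50.62 weight percent

Formula mass = 3×24.305 + 4×28.085 + 12×15.999 + 2×1.008 = 379.259 g/mol, of which 191.988 g is O.
So O makes up 191.988/379.259 = 0.5062 of the mass, i.e. 50.62%.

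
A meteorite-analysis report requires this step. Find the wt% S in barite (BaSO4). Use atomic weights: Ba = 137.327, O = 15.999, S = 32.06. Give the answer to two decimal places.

13.74 wt%

M(BaSO4) = 233.383 g/mol.
S contributes 1 × 32.06 = 32.060 g per mole.
32.060/233.383 = 0.1374 → 13.74%.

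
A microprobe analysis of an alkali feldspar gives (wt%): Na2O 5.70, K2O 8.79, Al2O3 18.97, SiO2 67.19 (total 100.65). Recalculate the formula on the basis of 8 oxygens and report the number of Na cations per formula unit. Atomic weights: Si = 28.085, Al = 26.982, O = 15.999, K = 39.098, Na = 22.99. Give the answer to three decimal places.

0.494 Na apfu

5.70 wt% Na2O ÷ 61.979 g/mol = 0.09197 mol, giving 0.18394 Na and 0.09197 O.
8.79 wt% K2O ÷ 94.195 g/mol = 0.09332 mol, giving 0.18664 K and 0.09332 O.
18.97 wt% Al2O3 ÷ 101.961 g/mol = 0.18605 mol, giving 0.37210 Al and 0.55815 O.
67.19 wt% SiO2 ÷ 60.083 g/mol = 1.11829 mol, giving 1.11829 Si and 2.23658 O.
Oxygen sums to 2.98002; scaling by 8/2.98002 = 2.68455 puts the formula on 8 O.
Na: 0.18394 × 2.68455 = 0.494 atoms per formula unit.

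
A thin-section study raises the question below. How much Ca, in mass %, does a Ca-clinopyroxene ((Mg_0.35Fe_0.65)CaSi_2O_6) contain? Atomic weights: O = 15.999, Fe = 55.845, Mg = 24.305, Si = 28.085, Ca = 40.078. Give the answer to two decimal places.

M((Mg_0.35Fe_0.65)CaSi_2O_6) = 237.048 g/mol.
Ca contributes 1 × 40.078 = 40.078 g per mole.
40.078/237.048 = 0.1691 → 16.91%.

16.91 mass %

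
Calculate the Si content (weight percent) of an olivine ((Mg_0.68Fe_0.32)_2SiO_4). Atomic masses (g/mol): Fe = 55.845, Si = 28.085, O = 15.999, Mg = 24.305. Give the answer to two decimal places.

17.46 weight percent

M((Mg_0.68Fe_0.32)_2SiO_4) = 160.877 g/mol.
Si contributes 1 × 28.085 = 28.085 g per mole.
28.085/160.877 = 0.1746 → 17.46%.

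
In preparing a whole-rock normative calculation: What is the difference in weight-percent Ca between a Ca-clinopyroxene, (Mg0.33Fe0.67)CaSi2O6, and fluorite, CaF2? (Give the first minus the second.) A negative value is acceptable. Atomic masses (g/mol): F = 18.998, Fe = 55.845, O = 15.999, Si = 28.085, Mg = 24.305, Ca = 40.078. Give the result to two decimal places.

Ca in (Mg0.33Fe0.67)CaSi2O6: molar mass 237.679 g/mol; 1×40.078 = 40.078 g → 16.86 wt%.
Ca in CaF2: molar mass 78.074 g/mol; 1×40.078 = 40.078 g → 51.33 wt%.
Difference = 16.86 − 51.33 = -34.47 percentage points.

-34.47 percentage points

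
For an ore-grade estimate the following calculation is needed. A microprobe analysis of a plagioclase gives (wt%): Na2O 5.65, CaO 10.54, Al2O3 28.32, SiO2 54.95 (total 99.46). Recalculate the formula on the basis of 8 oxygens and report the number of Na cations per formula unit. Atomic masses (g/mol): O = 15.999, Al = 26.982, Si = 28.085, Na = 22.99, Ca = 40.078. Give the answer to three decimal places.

Na2O (M=61.979): mol = 0.09116; Na = 0.18232, O = 0.09116.
CaO (M=56.077): mol = 0.18796; Ca = 0.18796, O = 0.18796.
Al2O3 (M=101.961): mol = 0.27775; Al = 0.55550, O = 0.83325.
SiO2 (M=60.083): mol = 0.91457; Si = 0.91457, O = 1.82914.
ΣO = 2.94151; factor = 8/ΣO = 2.71969.
Na apfu = 0.18232 × 2.71969 = 0.496.

0.496 Na apfu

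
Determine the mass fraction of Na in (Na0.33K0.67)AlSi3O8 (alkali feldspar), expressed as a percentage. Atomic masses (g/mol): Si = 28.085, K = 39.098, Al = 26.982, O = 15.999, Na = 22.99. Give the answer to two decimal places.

2.78 mass %

Molar mass of (Na0.33K0.67)AlSi3O8: 0.33*22.99 + 0.67*39.098 + 1*26.982 + 3*28.085 + 8*15.999 = 273.011 g/mol.
Mass of Na per formula unit: 0.33 × 22.99 = 7.587 g.
Weight fraction Na = 7.587 / 273.011 = 0.0278.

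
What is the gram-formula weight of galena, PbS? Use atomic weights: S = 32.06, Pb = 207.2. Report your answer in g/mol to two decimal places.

239.26 g/mol

Pb: 1 × 207.2 = 207.2000
S: 1 × 32.06 = 32.0600
Summing the contributions gives the formula mass.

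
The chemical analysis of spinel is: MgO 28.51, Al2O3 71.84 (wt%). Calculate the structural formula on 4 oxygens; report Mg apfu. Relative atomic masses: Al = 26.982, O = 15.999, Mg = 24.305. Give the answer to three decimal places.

MgO: 28.51/40.304 = 0.70737 mol → 0.70737 mol Mg, 0.70737 mol O.
Al2O3: 71.84/101.961 = 0.70458 mol → 1.40916 mol Al, 2.11374 mol O.
Total oxygen = 2.82111 mol. Normalization factor = 4/2.82111 = 1.41788.
Mg per 4 O = 0.70737 × 1.41788 = 1.003.

1.003 Mg apfu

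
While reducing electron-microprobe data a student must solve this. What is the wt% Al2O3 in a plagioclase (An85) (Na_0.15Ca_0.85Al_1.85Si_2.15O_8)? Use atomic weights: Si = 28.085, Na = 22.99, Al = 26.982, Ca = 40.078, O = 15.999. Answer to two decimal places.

M(Na_0.15Ca_0.85Al_1.85Si_2.15O_8) = 275.806 g/mol; M(Al2O3) = 101.961 g/mol.
Moles Al2O3 per formula unit = 1.85 Al ÷ 2 = 0.9250.
Al2O3 fraction = (0.9250 × 101.961) / 275.806 = 94.314/275.806 = 0.3420.

34.20 wt%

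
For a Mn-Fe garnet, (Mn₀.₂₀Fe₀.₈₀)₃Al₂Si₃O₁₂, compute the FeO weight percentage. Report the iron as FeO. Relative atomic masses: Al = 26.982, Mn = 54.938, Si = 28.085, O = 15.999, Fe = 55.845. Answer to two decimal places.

34.68 wt%

Molar mass of (Mn₀.₂₀Fe₀.₈₀)₃Al₂Si₃O₁₂ = 0.60×54.938 + 2.40×55.845 + 2×26.982 + 3×28.085 + 12×15.999 = 497.198 g/mol.
Each formula unit contains 2.40 Fe, equivalent to 2.40/1 = 2.4000 mol FeO.
M(FeO) = 1×55.845 + 1×15.999 = 71.844 g/mol.
Mass of FeO per formula unit = 2.4000 × 71.844 = 172.426 g.
FeO wt% = 172.426 / 497.198 × 100 = 34.68%.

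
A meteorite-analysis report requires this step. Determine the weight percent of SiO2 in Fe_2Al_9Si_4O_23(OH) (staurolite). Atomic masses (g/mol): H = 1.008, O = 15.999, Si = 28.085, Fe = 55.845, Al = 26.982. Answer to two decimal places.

M(Fe_2Al_9Si_4O_23(OH)) = 851.852 g/mol; M(SiO2) = 60.083 g/mol.
Moles SiO2 per formula unit = 4 Si ÷ 1 = 4.0000.
SiO2 fraction = (4.0000 × 60.083) / 851.852 = 240.332/851.852 = 0.2821.

28.21 wt%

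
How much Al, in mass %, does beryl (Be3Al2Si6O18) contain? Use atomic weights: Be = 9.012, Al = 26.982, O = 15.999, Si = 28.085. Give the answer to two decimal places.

10.04 mass %

Formula mass = 3*9.012 + 2*26.982 + 6*28.085 + 18*15.999 = 537.492 g/mol, of which 53.964 g is Al.
So Al makes up 53.964/537.492 = 0.1004 of the mass, i.e. 10.04%.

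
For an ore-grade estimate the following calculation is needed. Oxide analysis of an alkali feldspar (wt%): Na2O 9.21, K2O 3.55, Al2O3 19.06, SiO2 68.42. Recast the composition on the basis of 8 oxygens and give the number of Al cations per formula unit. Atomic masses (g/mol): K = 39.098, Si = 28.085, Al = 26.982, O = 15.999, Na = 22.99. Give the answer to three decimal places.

0.989 Al apfu

Na2O: 9.21/61.979 = 0.14860 mol → 0.29720 mol Na, 0.14860 mol O.
K2O: 3.55/94.195 = 0.03769 mol → 0.07538 mol K, 0.03769 mol O.
Al2O3: 19.06/101.961 = 0.18693 mol → 0.37386 mol Al, 0.56079 mol O.
SiO2: 68.42/60.083 = 1.13876 mol → 1.13876 mol Si, 2.27752 mol O.
Total oxygen = 3.02460 mol. Normalization factor = 8/3.02460 = 2.64498.
Al per 8 O = 0.37386 × 2.64498 = 0.989.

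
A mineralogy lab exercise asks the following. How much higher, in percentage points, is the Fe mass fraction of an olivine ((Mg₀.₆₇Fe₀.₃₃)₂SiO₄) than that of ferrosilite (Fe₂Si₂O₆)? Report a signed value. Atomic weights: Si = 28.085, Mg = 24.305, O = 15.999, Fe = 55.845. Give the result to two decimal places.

-19.51 percentage points

M((Mg₀.₆₇Fe₀.₃₃)₂SiO₄) = 161.507 g/mol, so wt% Fe = 36.858/161.507 × 100 = 22.82%.
M(Fe₂Si₂O₆) = 263.854 g/mol, so wt% Fe = 111.690/263.854 × 100 = 42.33%.
22.82 − 42.33 = -19.51 pp.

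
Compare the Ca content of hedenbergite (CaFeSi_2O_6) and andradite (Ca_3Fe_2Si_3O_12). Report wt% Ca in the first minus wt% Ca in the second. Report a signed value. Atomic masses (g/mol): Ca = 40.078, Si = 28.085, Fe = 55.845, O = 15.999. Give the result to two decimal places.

First mineral: 40.078 g Ca in 248.087 g formula = 16.15 wt% Ca.
Second mineral: 120.234 g Ca in 508.167 g formula = 23.66 wt% Ca.
16.15% − 23.66% gives a difference of -7.51 percentage points.

-7.51 percentage points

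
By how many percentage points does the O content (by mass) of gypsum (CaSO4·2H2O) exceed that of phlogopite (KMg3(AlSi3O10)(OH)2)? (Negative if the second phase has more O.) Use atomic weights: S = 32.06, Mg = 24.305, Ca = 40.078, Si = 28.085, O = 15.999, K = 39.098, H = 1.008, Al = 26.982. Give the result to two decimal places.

9.75 percentage points

First mineral: 95.994 g O in 172.164 g formula = 55.76 wt% O.
Second mineral: 191.988 g O in 417.254 g formula = 46.01 wt% O.
55.76% − 46.01% gives a difference of 9.75 percentage points.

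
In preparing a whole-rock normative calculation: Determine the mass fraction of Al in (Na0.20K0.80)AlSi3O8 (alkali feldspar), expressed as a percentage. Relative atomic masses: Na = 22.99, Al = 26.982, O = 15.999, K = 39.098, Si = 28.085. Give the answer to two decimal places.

Molar mass of (Na0.20K0.80)AlSi3O8: 0.20×22.99 + 0.80×39.098 + 1×26.982 + 3×28.085 + 8×15.999 = 275.105 g/mol.
Mass of Al per formula unit: 1 × 26.982 = 26.982 g.
Weight fraction Al = 26.982 / 275.105 = 0.0981.

9.81 wt%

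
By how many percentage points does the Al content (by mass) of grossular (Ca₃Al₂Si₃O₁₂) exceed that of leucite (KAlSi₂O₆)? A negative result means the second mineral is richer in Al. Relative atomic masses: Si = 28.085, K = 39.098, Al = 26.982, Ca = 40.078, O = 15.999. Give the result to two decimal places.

First mineral: 53.964 g Al in 450.441 g formula = 11.98 wt% Al.
Second mineral: 26.982 g Al in 218.244 g formula = 12.36 wt% Al.
11.98% − 12.36% gives a difference of -0.38 percentage points.

-0.38 percentage points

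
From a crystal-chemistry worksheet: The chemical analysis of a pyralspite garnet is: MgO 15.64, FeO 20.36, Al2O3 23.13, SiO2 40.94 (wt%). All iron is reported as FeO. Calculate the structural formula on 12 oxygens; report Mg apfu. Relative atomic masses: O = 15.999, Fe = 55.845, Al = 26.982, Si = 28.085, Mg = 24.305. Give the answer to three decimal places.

1.715 Mg apfu

MgO: 15.64/40.304 = 0.38805 mol → 0.38805 mol Mg, 0.38805 mol O.
FeO: 20.36/71.844 = 0.28339 mol → 0.28339 mol Fe, 0.28339 mol O.
Al2O3: 23.13/101.961 = 0.22685 mol → 0.45370 mol Al, 0.68055 mol O.
SiO2: 40.94/60.083 = 0.68139 mol → 0.68139 mol Si, 1.36278 mol O.
Total oxygen = 2.71477 mol. Normalization factor = 12/2.71477 = 4.42026.
Mg per 12 O = 0.38805 × 4.42026 = 1.715.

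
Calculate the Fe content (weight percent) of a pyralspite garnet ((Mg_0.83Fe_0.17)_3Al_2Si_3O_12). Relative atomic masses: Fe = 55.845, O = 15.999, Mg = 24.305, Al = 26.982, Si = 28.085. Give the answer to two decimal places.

6.79 weight percent

Formula mass = 2.49×24.305 + 0.51×55.845 + 2×26.982 + 3×28.085 + 12×15.999 = 419.207 g/mol, of which 28.481 g is Fe.
So Fe makes up 28.481/419.207 = 0.0679 of the mass, i.e. 6.79%.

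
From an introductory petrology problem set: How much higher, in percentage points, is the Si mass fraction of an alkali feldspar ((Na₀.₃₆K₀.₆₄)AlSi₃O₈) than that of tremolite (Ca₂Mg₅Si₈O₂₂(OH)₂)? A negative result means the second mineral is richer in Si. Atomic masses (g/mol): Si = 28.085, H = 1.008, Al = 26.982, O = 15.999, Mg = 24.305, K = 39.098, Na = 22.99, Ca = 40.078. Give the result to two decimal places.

Si in (Na₀.₃₆K₀.₆₄)AlSi₃O₈: molar mass 272.528 g/mol; 3×28.085 = 84.255 g → 30.92 wt%.
Si in Ca₂Mg₅Si₈O₂₂(OH)₂: molar mass 812.353 g/mol; 8×28.085 = 224.680 g → 27.66 wt%.
Difference = 30.92 − 27.66 = 3.26 percentage points.

3.26 percentage points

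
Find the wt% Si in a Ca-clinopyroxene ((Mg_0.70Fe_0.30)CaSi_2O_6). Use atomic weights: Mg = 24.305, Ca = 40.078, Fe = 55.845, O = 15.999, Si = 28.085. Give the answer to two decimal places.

24.85 weight percent

M((Mg_0.70Fe_0.30)CaSi_2O_6) = 226.009 g/mol.
Si contributes 2 × 28.085 = 56.170 g per mole.
56.170/226.009 = 0.2485 → 24.85%.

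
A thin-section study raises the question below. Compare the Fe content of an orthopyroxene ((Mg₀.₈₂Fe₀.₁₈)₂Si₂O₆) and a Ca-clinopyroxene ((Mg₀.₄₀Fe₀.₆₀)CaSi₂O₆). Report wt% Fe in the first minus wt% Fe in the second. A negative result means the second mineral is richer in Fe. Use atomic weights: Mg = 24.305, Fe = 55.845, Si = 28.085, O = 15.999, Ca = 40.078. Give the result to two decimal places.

-4.75 percentage points

First mineral: 20.104 g Fe in 212.128 g formula = 9.48 wt% Fe.
Second mineral: 33.507 g Fe in 235.471 g formula = 14.23 wt% Fe.
9.48% − 14.23% gives a difference of -4.75 percentage points.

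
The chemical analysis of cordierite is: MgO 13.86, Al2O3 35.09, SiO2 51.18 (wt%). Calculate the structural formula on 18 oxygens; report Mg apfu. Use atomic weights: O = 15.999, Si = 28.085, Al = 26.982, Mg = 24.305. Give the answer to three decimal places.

2.010 Mg apfu

MgO: 13.86/40.304 = 0.34389 mol → 0.34389 mol Mg, 0.34389 mol O.
Al2O3: 35.09/101.961 = 0.34415 mol → 0.68830 mol Al, 1.03245 mol O.
SiO2: 51.18/60.083 = 0.85182 mol → 0.85182 mol Si, 1.70364 mol O.
Total oxygen = 3.07998 mol. Normalization factor = 18/3.07998 = 5.84419.
Mg per 18 O = 0.34389 × 5.84419 = 2.010.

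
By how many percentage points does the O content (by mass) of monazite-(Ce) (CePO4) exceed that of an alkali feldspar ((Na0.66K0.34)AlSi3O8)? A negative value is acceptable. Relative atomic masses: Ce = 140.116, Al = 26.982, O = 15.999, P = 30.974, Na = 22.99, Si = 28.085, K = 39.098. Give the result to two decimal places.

O in CePO4: molar mass 235.086 g/mol; 4×15.999 = 63.996 g → 27.22 wt%.
O in (Na0.66K0.34)AlSi3O8: molar mass 267.696 g/mol; 8×15.999 = 127.992 g → 47.81 wt%.
Difference = 27.22 − 47.81 = -20.59 percentage points.

-20.59 percentage points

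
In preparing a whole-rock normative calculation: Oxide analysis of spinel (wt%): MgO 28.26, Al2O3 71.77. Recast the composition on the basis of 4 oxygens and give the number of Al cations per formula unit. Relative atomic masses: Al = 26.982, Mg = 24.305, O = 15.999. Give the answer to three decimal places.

2.002 Al apfu

MgO: 28.26/40.304 = 0.70117 mol → 0.70117 mol Mg, 0.70117 mol O.
Al2O3: 71.77/101.961 = 0.70390 mol → 1.40780 mol Al, 2.11170 mol O.
Total oxygen = 2.81287 mol. Normalization factor = 4/2.81287 = 1.42204.
Al per 4 O = 1.40780 × 1.42204 = 2.002.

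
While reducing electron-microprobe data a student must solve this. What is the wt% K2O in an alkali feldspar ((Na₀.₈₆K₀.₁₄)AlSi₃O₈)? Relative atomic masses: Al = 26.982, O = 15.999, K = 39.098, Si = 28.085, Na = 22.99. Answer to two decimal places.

2.49 wt%

M((Na₀.₈₆K₀.₁₄)AlSi₃O₈) = 264.474 g/mol; M(K2O) = 94.195 g/mol.
Moles K2O per formula unit = 0.14 K ÷ 2 = 0.0700.
K2O fraction = (0.0700 × 94.195) / 264.474 = 6.594/264.474 = 0.0249.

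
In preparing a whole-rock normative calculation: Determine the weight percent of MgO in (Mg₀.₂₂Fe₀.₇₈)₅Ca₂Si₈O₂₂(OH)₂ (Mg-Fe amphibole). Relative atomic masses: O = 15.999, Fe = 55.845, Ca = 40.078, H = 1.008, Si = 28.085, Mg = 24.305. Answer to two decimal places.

Molar mass of (Mg₀.₂₂Fe₀.₇₈)₅Ca₂Si₈O₂₂(OH)₂ = 1.10·24.305 + 3.90·55.845 + 2·40.078 + 8·28.085 + 24·15.999 + 2·1.008 = 935.359 g/mol.
Each formula unit contains 1.10 Mg, equivalent to 1.10/1 = 1.1000 mol MgO.
M(MgO) = 1×24.305 + 1×15.999 = 40.304 g/mol.
Mass of MgO per formula unit = 1.1000 × 40.304 = 44.334 g.
MgO wt% = 44.334 / 935.359 × 100 = 4.74%.

4.74 wt%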